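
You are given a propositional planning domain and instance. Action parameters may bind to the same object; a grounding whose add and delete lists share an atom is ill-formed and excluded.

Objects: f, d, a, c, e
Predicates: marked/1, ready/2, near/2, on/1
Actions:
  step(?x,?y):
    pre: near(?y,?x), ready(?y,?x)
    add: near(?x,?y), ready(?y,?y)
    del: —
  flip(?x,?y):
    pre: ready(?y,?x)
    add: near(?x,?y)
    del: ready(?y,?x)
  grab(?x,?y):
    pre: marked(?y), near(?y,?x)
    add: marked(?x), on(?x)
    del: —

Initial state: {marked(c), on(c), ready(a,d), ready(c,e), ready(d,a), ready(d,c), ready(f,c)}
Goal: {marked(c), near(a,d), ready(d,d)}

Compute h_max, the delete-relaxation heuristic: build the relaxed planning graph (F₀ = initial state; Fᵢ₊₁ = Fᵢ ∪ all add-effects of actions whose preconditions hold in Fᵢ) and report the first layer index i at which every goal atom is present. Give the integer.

2

F0 = init (7 atoms)
F1 = F0 ∪ {near(a,d), near(c,d), near(c,f), near(d,a), near(e,c)}  (12 atoms)
F2 = F1 ∪ {marked(d), marked(f), on(d), on(f), ready(a,a), ready(d,d)}  (18 atoms)
goal ⊆ F2  ⇒  h_max = 2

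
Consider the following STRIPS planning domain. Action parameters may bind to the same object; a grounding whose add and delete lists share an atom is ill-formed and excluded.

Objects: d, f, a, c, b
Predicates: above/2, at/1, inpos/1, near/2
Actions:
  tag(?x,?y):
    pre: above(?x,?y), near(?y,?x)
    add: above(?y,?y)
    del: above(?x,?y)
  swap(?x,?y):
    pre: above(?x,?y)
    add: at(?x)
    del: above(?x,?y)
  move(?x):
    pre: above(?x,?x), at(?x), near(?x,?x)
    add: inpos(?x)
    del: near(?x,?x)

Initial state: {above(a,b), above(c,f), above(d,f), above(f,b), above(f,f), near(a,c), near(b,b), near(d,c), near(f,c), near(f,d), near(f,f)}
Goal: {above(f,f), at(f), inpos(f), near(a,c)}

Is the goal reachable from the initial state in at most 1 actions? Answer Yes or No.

No

1. swap(f,b)  →  {above(a,b), above(c,f), above(d,f), above(f,f), at(f), near(a,c), near(b,b), near(d,c), near(f,c), near(f,d), near(f,f)}
2. move(f)  →  {above(a,b), above(c,f), above(d,f), above(f,f), at(f), inpos(f), near(a,c), near(b,b), near(d,c), near(f,c), near(f,d)}
optimal plan length = 2; 2 > 1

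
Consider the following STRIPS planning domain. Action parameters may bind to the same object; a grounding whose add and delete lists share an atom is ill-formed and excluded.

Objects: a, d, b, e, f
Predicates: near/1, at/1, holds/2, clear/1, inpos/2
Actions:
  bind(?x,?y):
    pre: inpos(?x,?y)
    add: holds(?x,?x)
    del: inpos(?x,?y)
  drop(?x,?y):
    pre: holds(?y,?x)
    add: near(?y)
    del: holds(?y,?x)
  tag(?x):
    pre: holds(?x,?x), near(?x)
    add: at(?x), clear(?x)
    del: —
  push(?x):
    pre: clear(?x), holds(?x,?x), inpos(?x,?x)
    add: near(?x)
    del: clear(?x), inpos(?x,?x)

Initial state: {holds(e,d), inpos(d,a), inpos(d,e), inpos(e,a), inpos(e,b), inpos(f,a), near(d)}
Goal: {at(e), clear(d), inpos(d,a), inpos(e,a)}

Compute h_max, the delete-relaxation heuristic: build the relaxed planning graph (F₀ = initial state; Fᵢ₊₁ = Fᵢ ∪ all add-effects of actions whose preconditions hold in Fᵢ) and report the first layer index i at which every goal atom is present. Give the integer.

F0 = init (7 atoms)
F1 = F0 ∪ {holds(d,d), holds(e,e), holds(f,f), near(e)}  (11 atoms)
F2 = F1 ∪ {at(d), at(e), clear(d), clear(e), near(f)}  (16 atoms)
goal ⊆ F2  ⇒  h_max = 2

2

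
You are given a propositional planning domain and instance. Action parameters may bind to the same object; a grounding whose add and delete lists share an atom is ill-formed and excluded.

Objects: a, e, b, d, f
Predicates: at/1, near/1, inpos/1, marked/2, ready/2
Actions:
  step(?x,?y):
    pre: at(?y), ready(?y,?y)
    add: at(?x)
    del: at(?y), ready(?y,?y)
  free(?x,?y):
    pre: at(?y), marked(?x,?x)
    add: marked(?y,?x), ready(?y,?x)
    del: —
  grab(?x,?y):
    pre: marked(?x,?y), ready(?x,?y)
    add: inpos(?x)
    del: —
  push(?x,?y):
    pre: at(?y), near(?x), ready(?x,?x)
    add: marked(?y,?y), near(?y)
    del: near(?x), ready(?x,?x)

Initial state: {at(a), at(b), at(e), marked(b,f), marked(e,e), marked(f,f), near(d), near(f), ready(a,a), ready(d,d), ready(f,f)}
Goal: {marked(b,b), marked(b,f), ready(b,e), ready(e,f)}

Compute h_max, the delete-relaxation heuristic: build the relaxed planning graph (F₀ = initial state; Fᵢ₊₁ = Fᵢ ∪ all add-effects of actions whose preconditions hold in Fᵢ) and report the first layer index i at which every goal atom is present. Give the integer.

F0 = init (11 atoms)
F1 = F0 ∪ {at(d), at(f), inpos(f), marked(a,a), marked(a,e), marked(a,f), marked(b,b), marked(b,e), marked(e,f), near(a), near(b), near(e), ready(a,e), ready(a,f), ready(b,e), ready(b,f), ready(e,e), ready(e,f)}  (29 atoms)
goal ⊆ F1  ⇒  h_max = 1

1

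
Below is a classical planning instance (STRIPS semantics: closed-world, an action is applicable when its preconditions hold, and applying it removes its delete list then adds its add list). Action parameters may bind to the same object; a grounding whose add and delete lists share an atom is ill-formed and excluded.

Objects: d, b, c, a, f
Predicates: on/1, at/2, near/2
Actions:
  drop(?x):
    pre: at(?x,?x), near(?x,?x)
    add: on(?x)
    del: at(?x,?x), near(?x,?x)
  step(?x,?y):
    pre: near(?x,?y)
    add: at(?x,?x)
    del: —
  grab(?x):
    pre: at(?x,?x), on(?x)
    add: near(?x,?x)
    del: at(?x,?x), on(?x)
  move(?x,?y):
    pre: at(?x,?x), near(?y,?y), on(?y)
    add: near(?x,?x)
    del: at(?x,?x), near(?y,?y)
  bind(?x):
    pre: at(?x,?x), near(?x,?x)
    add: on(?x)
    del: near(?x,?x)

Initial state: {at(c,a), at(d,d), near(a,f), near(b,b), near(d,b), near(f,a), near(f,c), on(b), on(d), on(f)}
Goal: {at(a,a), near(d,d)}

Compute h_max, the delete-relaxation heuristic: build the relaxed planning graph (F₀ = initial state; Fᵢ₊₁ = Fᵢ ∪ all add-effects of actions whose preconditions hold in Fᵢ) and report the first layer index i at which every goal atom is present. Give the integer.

F0 = init (10 atoms)
F1 = F0 ∪ {at(a,a), at(b,b), at(f,f), near(d,d)}  (14 atoms)
goal ⊆ F1  ⇒  h_max = 1

1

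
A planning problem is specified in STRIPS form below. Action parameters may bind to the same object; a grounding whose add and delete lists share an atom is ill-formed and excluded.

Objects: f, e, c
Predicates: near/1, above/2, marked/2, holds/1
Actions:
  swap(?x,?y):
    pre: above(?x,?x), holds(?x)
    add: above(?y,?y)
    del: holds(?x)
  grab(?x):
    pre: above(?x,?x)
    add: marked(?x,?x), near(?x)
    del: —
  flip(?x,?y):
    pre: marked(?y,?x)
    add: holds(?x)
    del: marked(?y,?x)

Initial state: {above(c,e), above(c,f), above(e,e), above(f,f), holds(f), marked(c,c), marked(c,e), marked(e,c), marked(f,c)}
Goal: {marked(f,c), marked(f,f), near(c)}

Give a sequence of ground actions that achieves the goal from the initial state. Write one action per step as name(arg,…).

swap(f,c); grab(f); grab(c)

1. swap(f,c)  →  {above(c,c), above(c,e), above(c,f), above(e,e), above(f,f), marked(c,c), marked(c,e), marked(e,c), marked(f,c)}
2. grab(f)  →  {above(c,c), above(c,e), above(c,f), above(e,e), above(f,f), marked(c,c), marked(c,e), marked(e,c), marked(f,c), marked(f,f), near(f)}
3. grab(c)  →  {above(c,c), above(c,e), above(c,f), above(e,e), above(f,f), marked(c,c), marked(c,e), marked(e,c), marked(f,c), marked(f,f), near(c), near(f)}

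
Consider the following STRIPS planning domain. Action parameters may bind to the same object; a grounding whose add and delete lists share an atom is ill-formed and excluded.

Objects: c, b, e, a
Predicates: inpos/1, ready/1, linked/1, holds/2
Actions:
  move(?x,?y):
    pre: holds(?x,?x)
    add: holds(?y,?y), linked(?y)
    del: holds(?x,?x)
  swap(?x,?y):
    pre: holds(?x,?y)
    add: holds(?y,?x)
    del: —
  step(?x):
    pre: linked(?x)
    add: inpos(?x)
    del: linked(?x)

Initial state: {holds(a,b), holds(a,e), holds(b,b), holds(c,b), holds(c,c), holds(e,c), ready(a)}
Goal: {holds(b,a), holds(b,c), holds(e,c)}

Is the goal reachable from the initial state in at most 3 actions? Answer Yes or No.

Yes

1. swap(c,b)  →  {holds(a,b), holds(a,e), holds(b,b), holds(b,c), holds(c,b), holds(c,c), holds(e,c), ready(a)}
2. swap(a,b)  →  {holds(a,b), holds(a,e), holds(b,a), holds(b,b), holds(b,c), holds(c,b), holds(c,c), holds(e,c), ready(a)}
optimal plan length = 2; 2 ≤ 3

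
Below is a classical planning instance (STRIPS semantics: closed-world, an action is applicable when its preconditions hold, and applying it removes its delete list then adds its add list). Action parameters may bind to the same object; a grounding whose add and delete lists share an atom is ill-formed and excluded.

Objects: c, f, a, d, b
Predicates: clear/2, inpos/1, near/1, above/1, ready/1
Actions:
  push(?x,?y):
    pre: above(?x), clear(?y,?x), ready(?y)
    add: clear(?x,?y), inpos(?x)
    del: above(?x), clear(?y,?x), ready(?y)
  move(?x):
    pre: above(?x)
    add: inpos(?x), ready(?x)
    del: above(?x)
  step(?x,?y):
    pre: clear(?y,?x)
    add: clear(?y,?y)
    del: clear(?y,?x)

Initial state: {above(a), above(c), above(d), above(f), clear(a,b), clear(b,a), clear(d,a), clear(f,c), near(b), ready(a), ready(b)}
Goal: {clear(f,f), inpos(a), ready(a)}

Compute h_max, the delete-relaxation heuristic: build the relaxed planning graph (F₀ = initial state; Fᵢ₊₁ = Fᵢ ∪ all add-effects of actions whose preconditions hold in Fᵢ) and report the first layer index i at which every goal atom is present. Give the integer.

F0 = init (11 atoms)
F1 = F0 ∪ {clear(a,a), clear(b,b), clear(d,d), clear(f,f), inpos(a), inpos(c), inpos(d), inpos(f), ready(c), ready(d), ready(f)}  (22 atoms)
goal ⊆ F1  ⇒  h_max = 1

1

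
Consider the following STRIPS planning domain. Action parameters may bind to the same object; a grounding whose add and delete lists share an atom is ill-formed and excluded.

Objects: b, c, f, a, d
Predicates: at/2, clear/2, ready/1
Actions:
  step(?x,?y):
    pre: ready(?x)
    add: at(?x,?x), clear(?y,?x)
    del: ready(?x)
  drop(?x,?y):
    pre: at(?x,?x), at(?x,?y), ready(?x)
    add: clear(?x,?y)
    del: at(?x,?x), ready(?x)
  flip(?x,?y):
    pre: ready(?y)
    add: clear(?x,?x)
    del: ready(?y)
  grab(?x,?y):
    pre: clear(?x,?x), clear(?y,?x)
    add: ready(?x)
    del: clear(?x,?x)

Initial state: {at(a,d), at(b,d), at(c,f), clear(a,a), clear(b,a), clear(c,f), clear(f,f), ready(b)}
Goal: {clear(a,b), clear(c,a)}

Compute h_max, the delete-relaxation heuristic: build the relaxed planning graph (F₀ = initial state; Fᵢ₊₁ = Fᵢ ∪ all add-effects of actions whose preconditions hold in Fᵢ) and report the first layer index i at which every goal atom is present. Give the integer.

F0 = init (8 atoms)
F1 = F0 ∪ {at(b,b), clear(a,b), clear(b,b), clear(c,b), clear(c,c), clear(d,b), clear(d,d), clear(f,b), ready(a), ready(f)}  (18 atoms)
F2 = F1 ∪ {at(a,a), at(f,f), clear(a,f), clear(b,d), clear(b,f), clear(c,a), clear(d,a), clear(d,f), clear(f,a), ready(c), ready(d)}  (29 atoms)
goal ⊆ F2  ⇒  h_max = 2

2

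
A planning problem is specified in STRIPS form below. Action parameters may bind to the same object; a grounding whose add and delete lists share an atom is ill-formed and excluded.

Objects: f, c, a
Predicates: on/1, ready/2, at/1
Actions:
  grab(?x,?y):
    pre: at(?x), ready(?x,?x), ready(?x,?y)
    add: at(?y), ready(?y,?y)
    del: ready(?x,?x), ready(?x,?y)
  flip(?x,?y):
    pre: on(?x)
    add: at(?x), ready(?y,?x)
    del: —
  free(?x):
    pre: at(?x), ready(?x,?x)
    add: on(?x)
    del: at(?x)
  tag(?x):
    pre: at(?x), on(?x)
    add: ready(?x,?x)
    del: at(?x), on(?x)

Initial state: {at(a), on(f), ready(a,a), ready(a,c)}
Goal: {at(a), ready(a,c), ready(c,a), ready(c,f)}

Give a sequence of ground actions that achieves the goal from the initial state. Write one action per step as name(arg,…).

1. flip(f,c)  →  {at(a), at(f), on(f), ready(a,a), ready(a,c), ready(c,f)}
2. free(a)  →  {at(f), on(a), on(f), ready(a,a), ready(a,c), ready(c,f)}
3. flip(a,c)  →  {at(a), at(f), on(a), on(f), ready(a,a), ready(a,c), ready(c,a), ready(c,f)}

flip(f,c); free(a); flip(a,c)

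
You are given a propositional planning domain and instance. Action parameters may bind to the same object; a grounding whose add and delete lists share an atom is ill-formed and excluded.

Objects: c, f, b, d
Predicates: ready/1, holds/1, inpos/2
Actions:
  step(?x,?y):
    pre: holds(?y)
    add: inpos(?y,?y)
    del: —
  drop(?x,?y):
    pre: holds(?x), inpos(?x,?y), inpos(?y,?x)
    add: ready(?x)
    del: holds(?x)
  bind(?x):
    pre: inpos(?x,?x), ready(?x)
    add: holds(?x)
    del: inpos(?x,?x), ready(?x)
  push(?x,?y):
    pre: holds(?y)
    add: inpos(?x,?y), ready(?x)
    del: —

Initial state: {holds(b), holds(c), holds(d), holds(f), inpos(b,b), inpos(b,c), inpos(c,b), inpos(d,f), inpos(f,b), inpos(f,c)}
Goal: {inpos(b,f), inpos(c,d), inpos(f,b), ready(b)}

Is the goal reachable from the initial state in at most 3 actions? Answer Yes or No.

1. push(c,d)  →  {holds(b), holds(c), holds(d), holds(f), inpos(b,b), inpos(b,c), inpos(c,b), inpos(c,d), inpos(d,f), inpos(f,b), inpos(f,c), ready(c)}
2. push(b,f)  →  {holds(b), holds(c), holds(d), holds(f), inpos(b,b), inpos(b,c), inpos(b,f), inpos(c,b), inpos(c,d), inpos(d,f), inpos(f,b), inpos(f,c), ready(b), ready(c)}
optimal plan length = 2; 2 ≤ 3

Yes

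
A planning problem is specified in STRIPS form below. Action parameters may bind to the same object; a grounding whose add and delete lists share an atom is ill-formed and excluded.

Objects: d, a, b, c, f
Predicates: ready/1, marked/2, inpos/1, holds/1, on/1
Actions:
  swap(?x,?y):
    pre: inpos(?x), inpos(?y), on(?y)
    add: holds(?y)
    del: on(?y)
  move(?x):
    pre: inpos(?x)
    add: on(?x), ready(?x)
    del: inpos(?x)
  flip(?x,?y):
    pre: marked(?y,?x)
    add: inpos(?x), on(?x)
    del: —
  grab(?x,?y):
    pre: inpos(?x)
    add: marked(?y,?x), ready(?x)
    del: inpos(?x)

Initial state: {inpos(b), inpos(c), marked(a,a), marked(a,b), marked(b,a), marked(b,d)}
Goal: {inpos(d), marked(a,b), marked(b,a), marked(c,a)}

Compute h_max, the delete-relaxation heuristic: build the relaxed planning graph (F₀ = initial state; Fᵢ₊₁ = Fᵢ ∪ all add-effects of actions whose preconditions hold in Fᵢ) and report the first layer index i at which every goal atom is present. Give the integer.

F0 = init (6 atoms)
F1 = F0 ∪ {inpos(a), inpos(d), marked(a,c), marked(b,b), marked(b,c), marked(c,b), marked(c,c), marked(d,b), marked(d,c), marked(f,b), marked(f,c), on(a), on(b), on(c), on(d), ready(b), ready(c)}  (23 atoms)
F2 = F1 ∪ {holds(a), holds(b), holds(c), holds(d), marked(a,d), marked(c,a), marked(c,d), marked(d,a), marked(d,d), marked(f,a), marked(f,d), ready(a), ready(d)}  (36 atoms)
goal ⊆ F2  ⇒  h_max = 2

2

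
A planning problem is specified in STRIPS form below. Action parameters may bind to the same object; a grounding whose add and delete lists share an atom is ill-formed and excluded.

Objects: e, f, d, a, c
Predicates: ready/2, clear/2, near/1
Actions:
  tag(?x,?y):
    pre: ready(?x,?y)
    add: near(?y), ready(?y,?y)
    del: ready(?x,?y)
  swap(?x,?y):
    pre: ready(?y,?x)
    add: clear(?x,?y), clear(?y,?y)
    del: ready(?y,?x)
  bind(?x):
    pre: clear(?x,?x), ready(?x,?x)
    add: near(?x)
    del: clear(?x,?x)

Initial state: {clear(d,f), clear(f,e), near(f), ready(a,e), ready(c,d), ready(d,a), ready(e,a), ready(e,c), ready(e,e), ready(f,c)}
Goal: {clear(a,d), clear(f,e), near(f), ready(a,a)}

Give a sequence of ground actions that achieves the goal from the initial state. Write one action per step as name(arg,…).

1. tag(e,a)  →  {clear(d,f), clear(f,e), near(a), near(f), ready(a,a), ready(a,e), ready(c,d), ready(d,a), ready(e,c), ready(e,e), ready(f,c)}
2. swap(a,d)  →  {clear(a,d), clear(d,d), clear(d,f), clear(f,e), near(a), near(f), ready(a,a), ready(a,e), ready(c,d), ready(e,c), ready(e,e), ready(f,c)}

tag(e,a); swap(a,d)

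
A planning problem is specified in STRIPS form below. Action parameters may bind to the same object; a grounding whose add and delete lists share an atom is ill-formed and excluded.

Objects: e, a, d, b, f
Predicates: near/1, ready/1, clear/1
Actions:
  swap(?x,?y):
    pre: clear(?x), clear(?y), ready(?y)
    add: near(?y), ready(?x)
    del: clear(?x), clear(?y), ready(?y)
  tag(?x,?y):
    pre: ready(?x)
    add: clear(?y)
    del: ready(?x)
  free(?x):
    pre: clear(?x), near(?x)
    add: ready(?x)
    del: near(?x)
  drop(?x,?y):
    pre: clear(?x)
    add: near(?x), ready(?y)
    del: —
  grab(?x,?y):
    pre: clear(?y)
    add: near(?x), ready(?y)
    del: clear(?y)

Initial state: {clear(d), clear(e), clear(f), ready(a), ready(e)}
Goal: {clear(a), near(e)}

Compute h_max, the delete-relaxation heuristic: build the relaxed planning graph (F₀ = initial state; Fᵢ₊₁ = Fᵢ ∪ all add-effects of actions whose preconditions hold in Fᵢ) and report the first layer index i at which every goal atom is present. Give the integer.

1

F0 = init (5 atoms)
F1 = F0 ∪ {clear(a), clear(b), near(a), near(b), near(d), near(e), near(f), ready(b), ready(d), ready(f)}  (15 atoms)
goal ⊆ F1  ⇒  h_max = 1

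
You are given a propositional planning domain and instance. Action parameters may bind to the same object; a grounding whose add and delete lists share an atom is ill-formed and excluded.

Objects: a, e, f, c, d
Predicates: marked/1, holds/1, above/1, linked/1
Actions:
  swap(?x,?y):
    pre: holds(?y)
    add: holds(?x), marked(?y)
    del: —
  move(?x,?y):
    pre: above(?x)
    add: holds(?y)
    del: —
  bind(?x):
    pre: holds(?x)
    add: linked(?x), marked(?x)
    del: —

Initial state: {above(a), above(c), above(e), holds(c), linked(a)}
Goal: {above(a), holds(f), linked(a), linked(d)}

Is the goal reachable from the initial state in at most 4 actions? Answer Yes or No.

1. swap(f,c)  →  {above(a), above(c), above(e), holds(c), holds(f), linked(a), marked(c)}
2. swap(d,f)  →  {above(a), above(c), above(e), holds(c), holds(d), holds(f), linked(a), marked(c), marked(f)}
3. bind(d)  →  {above(a), above(c), above(e), holds(c), holds(d), holds(f), linked(a), linked(d), marked(c), marked(d), marked(f)}
optimal plan length = 3; 3 ≤ 4

Yes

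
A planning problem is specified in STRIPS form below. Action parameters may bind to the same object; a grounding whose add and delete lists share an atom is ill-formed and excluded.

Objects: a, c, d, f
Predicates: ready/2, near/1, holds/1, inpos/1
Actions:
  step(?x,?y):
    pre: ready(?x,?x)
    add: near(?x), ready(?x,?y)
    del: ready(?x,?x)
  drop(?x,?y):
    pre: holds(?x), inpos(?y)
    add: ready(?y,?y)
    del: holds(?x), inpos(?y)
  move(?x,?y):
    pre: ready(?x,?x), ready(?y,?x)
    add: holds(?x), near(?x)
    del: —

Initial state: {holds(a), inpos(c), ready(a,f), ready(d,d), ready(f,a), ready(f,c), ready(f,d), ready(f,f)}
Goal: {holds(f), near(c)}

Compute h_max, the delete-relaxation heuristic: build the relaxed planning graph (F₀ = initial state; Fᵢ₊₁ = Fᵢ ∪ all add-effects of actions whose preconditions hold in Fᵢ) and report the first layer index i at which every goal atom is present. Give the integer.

F0 = init (8 atoms)
F1 = F0 ∪ {holds(d), holds(f), near(d), near(f), ready(c,c), ready(d,a), ready(d,c), ready(d,f)}  (16 atoms)
F2 = F1 ∪ {holds(c), near(c), ready(c,a), ready(c,d), ready(c,f)}  (21 atoms)
goal ⊆ F2  ⇒  h_max = 2

2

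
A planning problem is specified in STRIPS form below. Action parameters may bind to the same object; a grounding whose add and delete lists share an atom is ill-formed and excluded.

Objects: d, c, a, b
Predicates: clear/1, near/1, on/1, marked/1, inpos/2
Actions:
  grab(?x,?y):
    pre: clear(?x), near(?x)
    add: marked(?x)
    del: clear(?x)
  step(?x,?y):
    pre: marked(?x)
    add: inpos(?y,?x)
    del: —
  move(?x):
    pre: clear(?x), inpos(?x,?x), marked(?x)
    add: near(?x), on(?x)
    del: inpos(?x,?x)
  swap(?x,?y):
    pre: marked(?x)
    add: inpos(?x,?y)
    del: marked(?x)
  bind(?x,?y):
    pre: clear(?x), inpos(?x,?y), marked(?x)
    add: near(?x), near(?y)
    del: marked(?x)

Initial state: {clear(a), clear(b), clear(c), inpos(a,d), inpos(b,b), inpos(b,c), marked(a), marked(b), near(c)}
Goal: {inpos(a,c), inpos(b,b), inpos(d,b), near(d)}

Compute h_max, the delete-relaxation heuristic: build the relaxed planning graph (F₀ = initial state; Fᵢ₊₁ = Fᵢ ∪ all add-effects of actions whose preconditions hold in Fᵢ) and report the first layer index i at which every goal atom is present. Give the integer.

1

F0 = init (9 atoms)
F1 = F0 ∪ {inpos(a,a), inpos(a,b), inpos(a,c), inpos(b,a), inpos(b,d), inpos(c,a), inpos(c,b), inpos(d,a), inpos(d,b), marked(c), near(a), near(b), near(d), on(b)}  (23 atoms)
goal ⊆ F1  ⇒  h_max = 1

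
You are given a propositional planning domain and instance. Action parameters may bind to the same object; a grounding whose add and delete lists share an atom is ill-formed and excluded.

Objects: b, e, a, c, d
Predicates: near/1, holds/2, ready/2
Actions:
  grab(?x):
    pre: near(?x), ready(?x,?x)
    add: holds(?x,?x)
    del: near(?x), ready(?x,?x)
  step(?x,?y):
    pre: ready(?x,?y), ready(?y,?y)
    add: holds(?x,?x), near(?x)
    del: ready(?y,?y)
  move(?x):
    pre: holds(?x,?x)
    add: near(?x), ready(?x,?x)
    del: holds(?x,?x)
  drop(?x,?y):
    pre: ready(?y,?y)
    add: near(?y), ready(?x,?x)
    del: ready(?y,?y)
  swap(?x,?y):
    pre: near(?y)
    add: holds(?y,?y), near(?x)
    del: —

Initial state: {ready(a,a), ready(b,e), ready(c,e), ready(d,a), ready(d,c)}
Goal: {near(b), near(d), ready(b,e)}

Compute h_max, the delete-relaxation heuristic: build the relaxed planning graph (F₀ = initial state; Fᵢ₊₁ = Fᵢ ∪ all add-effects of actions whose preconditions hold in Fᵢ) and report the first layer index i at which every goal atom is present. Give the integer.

2

F0 = init (5 atoms)
F1 = F0 ∪ {holds(a,a), holds(d,d), near(a), near(d), ready(b,b), ready(c,c), ready(d,d), ready(e,e)}  (13 atoms)
F2 = F1 ∪ {holds(b,b), holds(c,c), holds(e,e), near(b), near(c), near(e)}  (19 atoms)
goal ⊆ F2  ⇒  h_max = 2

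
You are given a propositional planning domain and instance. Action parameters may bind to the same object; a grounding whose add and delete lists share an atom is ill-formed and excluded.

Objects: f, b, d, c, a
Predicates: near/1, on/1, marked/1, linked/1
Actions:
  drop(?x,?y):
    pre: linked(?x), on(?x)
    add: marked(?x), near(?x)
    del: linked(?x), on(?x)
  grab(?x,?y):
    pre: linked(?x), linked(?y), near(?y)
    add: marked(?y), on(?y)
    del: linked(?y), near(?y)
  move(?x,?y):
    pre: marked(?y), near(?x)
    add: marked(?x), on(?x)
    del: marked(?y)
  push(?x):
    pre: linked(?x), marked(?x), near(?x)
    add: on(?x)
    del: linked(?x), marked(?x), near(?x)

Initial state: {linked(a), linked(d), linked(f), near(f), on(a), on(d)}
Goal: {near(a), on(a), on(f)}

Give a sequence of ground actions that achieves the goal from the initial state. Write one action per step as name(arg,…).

1. drop(a,f)  →  {linked(d), linked(f), marked(a), near(a), near(f), on(d)}
2. grab(f,f)  →  {linked(d), marked(a), marked(f), near(a), on(d), on(f)}
3. move(a,f)  →  {linked(d), marked(a), near(a), on(a), on(d), on(f)}

drop(a,f); grab(f,f); move(a,f)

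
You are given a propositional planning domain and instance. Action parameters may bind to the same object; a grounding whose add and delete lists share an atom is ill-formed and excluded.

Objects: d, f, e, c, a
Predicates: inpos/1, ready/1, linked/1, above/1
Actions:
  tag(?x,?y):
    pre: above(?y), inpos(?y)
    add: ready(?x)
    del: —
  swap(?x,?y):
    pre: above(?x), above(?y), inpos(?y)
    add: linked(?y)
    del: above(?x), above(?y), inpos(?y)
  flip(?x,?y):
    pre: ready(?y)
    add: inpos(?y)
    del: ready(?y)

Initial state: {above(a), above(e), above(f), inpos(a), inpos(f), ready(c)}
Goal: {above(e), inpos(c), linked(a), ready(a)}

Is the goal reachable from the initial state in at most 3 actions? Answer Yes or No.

1. tag(a,f)  →  {above(a), above(e), above(f), inpos(a), inpos(f), ready(a), ready(c)}
2. swap(f,a)  →  {above(e), inpos(f), linked(a), ready(a), ready(c)}
3. flip(d,c)  →  {above(e), inpos(c), inpos(f), linked(a), ready(a)}
optimal plan length = 3; 3 ≤ 3

Yes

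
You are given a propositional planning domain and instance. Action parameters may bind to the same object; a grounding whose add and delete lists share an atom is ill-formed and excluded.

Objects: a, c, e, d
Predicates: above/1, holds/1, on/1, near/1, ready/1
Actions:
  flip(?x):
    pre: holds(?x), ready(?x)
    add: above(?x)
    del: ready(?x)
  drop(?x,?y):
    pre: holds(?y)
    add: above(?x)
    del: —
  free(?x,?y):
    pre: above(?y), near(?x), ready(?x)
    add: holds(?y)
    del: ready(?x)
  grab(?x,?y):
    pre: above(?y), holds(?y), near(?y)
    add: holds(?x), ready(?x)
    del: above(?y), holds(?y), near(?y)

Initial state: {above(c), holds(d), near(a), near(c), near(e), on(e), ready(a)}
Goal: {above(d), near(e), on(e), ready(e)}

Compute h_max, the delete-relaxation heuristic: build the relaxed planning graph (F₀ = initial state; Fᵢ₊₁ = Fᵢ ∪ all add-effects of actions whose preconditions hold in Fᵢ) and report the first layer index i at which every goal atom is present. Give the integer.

F0 = init (7 atoms)
F1 = F0 ∪ {above(a), above(d), above(e), holds(c)}  (11 atoms)
F2 = F1 ∪ {holds(a), holds(e), ready(d), ready(e)}  (15 atoms)
goal ⊆ F2  ⇒  h_max = 2

2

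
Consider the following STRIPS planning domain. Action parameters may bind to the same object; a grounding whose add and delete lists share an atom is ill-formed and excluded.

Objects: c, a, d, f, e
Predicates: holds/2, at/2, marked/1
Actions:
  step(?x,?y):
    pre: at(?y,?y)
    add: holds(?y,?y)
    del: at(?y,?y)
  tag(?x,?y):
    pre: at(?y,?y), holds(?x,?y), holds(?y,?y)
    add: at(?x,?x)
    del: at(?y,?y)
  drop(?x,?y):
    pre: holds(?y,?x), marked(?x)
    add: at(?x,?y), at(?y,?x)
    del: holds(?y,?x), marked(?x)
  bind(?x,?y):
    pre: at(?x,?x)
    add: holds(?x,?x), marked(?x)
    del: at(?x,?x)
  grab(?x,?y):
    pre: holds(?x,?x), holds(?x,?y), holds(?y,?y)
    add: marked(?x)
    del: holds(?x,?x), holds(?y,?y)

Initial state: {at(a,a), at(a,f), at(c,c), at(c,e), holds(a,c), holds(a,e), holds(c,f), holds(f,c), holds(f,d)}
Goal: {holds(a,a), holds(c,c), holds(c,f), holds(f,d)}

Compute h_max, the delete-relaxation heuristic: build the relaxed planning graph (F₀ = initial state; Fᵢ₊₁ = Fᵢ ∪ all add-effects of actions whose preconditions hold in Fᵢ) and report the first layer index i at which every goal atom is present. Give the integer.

F0 = init (9 atoms)
F1 = F0 ∪ {holds(a,a), holds(c,c), marked(a), marked(c)}  (13 atoms)
goal ⊆ F1  ⇒  h_max = 1

1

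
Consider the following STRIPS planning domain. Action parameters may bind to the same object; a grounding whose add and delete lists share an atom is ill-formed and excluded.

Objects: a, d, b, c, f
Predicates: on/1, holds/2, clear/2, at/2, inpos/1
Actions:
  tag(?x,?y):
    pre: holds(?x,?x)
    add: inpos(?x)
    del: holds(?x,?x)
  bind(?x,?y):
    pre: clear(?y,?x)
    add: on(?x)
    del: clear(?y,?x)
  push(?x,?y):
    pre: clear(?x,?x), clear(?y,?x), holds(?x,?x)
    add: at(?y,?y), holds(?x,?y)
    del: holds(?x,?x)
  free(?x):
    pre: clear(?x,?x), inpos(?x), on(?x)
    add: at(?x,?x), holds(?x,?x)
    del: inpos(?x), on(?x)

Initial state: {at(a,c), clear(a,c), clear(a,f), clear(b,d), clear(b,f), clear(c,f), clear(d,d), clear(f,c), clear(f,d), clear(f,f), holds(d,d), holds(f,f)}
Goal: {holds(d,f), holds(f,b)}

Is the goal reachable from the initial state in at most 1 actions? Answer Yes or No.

1. push(d,f)  →  {at(a,c), at(f,f), clear(a,c), clear(a,f), clear(b,d), clear(b,f), clear(c,f), clear(d,d), clear(f,c), clear(f,d), clear(f,f), holds(d,f), holds(f,f)}
2. push(f,b)  →  {at(a,c), at(b,b), at(f,f), clear(a,c), clear(a,f), clear(b,d), clear(b,f), clear(c,f), clear(d,d), clear(f,c), clear(f,d), clear(f,f), holds(d,f), holds(f,b)}
optimal plan length = 2; 2 > 1

No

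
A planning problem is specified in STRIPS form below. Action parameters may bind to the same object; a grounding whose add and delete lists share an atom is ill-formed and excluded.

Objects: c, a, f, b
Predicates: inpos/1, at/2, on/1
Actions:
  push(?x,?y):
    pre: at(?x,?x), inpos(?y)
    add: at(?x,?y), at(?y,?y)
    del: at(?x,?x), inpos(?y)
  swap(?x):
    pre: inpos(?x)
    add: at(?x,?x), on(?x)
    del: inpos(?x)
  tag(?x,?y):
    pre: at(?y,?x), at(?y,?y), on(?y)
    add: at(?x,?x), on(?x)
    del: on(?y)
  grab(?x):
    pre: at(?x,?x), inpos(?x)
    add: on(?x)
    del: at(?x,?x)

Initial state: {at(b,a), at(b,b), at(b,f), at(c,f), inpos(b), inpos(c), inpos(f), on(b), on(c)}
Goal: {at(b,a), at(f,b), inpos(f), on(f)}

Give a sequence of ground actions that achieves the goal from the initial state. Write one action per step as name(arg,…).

tag(f,b); push(f,b)

1. tag(f,b)  →  {at(b,a), at(b,b), at(b,f), at(c,f), at(f,f), inpos(b), inpos(c), inpos(f), on(c), on(f)}
2. push(f,b)  →  {at(b,a), at(b,b), at(b,f), at(c,f), at(f,b), inpos(c), inpos(f), on(c), on(f)}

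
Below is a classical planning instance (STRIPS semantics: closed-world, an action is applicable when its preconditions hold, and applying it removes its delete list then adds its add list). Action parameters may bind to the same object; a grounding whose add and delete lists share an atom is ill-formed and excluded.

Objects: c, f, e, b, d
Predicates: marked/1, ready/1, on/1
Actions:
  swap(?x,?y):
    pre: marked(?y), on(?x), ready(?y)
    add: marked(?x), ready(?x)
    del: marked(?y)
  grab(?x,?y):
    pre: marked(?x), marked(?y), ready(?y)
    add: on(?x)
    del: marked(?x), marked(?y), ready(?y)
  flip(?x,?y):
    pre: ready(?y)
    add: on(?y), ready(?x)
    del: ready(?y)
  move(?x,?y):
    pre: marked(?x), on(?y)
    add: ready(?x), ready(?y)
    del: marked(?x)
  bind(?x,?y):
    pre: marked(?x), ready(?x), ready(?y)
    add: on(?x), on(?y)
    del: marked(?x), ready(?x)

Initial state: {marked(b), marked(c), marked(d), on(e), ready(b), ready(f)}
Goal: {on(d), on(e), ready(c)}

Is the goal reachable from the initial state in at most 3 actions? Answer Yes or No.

1. grab(d,b)  →  {marked(c), on(d), on(e), ready(f)}
2. flip(c,f)  →  {marked(c), on(d), on(e), on(f), ready(c)}
optimal plan length = 2; 2 ≤ 3

Yes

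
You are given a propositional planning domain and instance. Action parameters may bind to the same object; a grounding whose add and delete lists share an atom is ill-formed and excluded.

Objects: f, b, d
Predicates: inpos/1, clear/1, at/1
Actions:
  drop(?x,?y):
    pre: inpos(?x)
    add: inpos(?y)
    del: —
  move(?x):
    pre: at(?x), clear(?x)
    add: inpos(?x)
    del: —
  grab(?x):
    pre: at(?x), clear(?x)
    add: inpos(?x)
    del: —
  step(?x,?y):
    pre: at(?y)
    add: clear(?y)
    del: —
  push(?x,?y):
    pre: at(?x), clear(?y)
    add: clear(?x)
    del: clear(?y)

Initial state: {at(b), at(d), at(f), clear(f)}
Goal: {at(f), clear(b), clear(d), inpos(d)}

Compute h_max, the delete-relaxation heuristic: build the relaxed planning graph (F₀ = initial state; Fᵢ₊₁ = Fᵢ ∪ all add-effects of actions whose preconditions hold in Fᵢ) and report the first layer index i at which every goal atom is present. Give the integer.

2

F0 = init (4 atoms)
F1 = F0 ∪ {clear(b), clear(d), inpos(f)}  (7 atoms)
F2 = F1 ∪ {inpos(b), inpos(d)}  (9 atoms)
goal ⊆ F2  ⇒  h_max = 2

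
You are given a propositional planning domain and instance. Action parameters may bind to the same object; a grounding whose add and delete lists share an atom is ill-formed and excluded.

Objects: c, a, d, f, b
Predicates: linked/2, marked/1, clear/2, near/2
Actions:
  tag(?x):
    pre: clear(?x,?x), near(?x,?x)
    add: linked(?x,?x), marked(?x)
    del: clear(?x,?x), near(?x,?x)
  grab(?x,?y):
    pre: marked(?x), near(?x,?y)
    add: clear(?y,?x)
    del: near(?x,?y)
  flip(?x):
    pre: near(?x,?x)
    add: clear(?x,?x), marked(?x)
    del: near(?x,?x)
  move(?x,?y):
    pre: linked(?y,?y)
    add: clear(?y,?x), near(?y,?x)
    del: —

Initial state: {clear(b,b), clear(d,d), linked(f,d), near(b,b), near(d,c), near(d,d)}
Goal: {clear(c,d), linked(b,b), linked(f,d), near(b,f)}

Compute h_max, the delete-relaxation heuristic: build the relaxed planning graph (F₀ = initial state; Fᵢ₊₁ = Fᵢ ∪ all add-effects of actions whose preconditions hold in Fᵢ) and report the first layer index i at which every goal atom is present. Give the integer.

F0 = init (6 atoms)
F1 = F0 ∪ {linked(b,b), linked(d,d), marked(b), marked(d)}  (10 atoms)
F2 = F1 ∪ {clear(b,a), clear(b,c), clear(b,d), clear(b,f), clear(c,d), clear(d,a), clear(d,b), clear(d,c), clear(d,f), near(b,a), near(b,c), near(b,d), near(b,f), near(d,a), near(d,b), near(d,f)}  (26 atoms)
goal ⊆ F2  ⇒  h_max = 2

2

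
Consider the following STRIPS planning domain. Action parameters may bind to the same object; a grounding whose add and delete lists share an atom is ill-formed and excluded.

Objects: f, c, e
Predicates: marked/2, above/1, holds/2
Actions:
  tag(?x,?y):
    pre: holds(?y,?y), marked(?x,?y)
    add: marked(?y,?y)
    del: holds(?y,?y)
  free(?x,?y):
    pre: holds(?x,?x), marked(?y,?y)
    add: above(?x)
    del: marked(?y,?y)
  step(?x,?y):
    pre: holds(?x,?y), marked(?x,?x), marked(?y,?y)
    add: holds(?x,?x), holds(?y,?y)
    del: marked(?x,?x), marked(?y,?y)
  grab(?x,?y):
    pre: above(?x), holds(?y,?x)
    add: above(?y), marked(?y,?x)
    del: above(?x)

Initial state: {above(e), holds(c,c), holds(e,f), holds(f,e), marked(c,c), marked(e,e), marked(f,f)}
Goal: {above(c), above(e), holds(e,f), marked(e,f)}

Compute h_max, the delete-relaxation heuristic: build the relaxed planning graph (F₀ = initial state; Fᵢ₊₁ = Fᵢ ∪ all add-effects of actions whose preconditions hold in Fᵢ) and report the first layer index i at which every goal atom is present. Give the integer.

2

F0 = init (7 atoms)
F1 = F0 ∪ {above(c), above(f), holds(e,e), holds(f,f), marked(f,e)}  (12 atoms)
F2 = F1 ∪ {marked(e,f)}  (13 atoms)
goal ⊆ F2  ⇒  h_max = 2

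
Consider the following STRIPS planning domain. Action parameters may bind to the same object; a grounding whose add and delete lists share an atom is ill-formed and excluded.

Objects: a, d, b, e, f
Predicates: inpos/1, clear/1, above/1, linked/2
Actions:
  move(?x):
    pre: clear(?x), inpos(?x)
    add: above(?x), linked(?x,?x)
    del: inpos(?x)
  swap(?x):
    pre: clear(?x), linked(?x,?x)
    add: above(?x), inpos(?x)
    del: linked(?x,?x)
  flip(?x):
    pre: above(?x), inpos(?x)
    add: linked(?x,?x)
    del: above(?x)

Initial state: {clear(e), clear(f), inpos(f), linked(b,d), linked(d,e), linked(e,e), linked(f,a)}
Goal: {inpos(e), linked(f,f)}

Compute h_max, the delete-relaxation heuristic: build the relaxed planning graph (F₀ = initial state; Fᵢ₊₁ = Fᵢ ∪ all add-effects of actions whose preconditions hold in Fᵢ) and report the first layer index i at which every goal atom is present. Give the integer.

F0 = init (7 atoms)
F1 = F0 ∪ {above(e), above(f), inpos(e), linked(f,f)}  (11 atoms)
goal ⊆ F1  ⇒  h_max = 1

1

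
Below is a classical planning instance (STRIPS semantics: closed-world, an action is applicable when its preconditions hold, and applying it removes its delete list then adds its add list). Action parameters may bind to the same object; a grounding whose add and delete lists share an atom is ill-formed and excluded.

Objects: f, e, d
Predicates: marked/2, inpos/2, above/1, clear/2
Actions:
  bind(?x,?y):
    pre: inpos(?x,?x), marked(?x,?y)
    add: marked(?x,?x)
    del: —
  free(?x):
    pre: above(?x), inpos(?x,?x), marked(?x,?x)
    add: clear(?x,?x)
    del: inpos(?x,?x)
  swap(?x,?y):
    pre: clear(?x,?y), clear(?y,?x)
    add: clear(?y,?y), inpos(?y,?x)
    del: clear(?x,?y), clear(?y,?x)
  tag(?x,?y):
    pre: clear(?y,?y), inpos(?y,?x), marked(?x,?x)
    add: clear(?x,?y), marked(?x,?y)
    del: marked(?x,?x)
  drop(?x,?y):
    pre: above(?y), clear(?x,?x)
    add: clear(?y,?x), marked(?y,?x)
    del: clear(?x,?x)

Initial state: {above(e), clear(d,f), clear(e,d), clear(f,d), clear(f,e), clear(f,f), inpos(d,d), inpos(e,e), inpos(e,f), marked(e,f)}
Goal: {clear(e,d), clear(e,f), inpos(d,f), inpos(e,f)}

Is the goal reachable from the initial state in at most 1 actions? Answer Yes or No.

No

1. swap(f,d)  →  {above(e), clear(d,d), clear(e,d), clear(f,e), clear(f,f), inpos(d,d), inpos(d,f), inpos(e,e), inpos(e,f), marked(e,f)}
2. drop(f,e)  →  {above(e), clear(d,d), clear(e,d), clear(e,f), clear(f,e), inpos(d,d), inpos(d,f), inpos(e,e), inpos(e,f), marked(e,f)}
optimal plan length = 2; 2 > 1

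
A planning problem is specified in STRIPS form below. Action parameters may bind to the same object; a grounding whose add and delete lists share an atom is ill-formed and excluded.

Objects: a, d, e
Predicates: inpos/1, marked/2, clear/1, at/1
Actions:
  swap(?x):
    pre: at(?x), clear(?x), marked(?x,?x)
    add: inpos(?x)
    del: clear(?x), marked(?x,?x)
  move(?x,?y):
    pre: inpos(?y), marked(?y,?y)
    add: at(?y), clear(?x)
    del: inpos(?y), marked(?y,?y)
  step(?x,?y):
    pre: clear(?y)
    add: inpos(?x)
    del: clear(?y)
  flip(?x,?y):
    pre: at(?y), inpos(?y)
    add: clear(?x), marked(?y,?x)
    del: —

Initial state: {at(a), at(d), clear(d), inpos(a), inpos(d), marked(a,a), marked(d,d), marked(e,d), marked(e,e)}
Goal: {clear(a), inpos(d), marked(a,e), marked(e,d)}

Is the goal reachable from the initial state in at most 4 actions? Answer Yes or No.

Yes

1. flip(a,a)  →  {at(a), at(d), clear(a), clear(d), inpos(a), inpos(d), marked(a,a), marked(d,d), marked(e,d), marked(e,e)}
2. flip(e,a)  →  {at(a), at(d), clear(a), clear(d), clear(e), inpos(a), inpos(d), marked(a,a), marked(a,e), marked(d,d), marked(e,d), marked(e,e)}
optimal plan length = 2; 2 ≤ 4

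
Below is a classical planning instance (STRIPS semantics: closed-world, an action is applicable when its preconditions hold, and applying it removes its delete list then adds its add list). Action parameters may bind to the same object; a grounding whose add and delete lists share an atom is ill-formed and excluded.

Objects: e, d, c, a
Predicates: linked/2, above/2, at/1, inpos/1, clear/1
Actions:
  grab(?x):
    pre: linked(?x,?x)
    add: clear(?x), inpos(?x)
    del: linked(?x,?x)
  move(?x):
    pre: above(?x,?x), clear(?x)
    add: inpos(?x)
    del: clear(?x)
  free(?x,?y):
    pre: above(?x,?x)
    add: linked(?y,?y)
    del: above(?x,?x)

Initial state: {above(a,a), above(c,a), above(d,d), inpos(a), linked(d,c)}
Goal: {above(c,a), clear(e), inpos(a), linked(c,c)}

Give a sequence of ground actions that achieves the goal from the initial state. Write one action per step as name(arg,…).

1. free(d,e)  →  {above(a,a), above(c,a), inpos(a), linked(d,c), linked(e,e)}
2. grab(e)  →  {above(a,a), above(c,a), clear(e), inpos(a), inpos(e), linked(d,c)}
3. free(a,c)  →  {above(c,a), clear(e), inpos(a), inpos(e), linked(c,c), linked(d,c)}

free(d,e); grab(e); free(a,c)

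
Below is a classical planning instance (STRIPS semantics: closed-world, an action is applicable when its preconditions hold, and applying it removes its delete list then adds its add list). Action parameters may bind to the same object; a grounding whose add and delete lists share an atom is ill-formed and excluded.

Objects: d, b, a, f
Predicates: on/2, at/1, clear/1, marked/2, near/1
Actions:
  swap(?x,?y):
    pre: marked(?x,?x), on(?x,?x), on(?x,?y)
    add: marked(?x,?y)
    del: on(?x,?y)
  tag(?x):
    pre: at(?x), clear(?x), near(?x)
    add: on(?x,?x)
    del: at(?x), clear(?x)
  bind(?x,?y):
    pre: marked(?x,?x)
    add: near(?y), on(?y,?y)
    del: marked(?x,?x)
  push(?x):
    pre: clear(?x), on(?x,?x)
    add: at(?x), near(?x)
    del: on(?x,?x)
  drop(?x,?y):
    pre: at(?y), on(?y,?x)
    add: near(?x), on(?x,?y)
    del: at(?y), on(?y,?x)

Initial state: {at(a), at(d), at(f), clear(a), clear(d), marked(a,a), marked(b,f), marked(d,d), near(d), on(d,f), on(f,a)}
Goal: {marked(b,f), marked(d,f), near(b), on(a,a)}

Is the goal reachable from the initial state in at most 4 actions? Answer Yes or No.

Yes

1. tag(d)  →  {at(a), at(f), clear(a), marked(a,a), marked(b,f), marked(d,d), near(d), on(d,d), on(d,f), on(f,a)}
2. swap(d,f)  →  {at(a), at(f), clear(a), marked(a,a), marked(b,f), marked(d,d), marked(d,f), near(d), on(d,d), on(f,a)}
3. bind(d,b)  →  {at(a), at(f), clear(a), marked(a,a), marked(b,f), marked(d,f), near(b), near(d), on(b,b), on(d,d), on(f,a)}
4. bind(a,a)  →  {at(a), at(f), clear(a), marked(b,f), marked(d,f), near(a), near(b), near(d), on(a,a), on(b,b), on(d,d), on(f,a)}
optimal plan length = 4; 4 ≤ 4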